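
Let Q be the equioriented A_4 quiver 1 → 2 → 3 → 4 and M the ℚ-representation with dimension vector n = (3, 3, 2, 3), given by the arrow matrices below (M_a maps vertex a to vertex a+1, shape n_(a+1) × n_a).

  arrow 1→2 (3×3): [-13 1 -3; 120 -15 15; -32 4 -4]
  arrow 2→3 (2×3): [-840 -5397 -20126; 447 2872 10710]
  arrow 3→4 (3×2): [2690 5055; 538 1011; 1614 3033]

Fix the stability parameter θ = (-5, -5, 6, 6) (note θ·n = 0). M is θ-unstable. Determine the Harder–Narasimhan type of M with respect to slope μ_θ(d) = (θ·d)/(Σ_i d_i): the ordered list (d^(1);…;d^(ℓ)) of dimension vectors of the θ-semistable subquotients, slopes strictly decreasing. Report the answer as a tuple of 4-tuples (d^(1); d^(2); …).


Via rank(M_{q-1}∘⋯∘M_p): M ≅ I[1,1], I[1,3], I[1,4], I[2,2], I[4,4]^2.
μ_θ-semistable layers: μ^(1)=6; μ^(2)=-5

((0, 0, 2, 3); (3, 3, 0, 0))


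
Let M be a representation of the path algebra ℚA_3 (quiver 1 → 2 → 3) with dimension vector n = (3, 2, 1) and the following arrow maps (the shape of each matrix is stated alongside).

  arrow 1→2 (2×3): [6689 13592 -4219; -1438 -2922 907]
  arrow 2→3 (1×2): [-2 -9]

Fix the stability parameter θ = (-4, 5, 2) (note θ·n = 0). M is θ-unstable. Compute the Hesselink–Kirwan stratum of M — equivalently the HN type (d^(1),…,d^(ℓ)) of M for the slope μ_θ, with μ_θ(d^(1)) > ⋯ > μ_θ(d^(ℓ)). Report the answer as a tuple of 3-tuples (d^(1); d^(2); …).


Via rank(M_{q-1}∘⋯∘M_p): M ≅ I[1,1], I[1,2], I[1,3].
μ_θ-semistable layers: μ^(1)=5; μ^(2)=7/2; μ^(3)=-4

((0, 1, 0); (0, 1, 1); (3, 0, 0))


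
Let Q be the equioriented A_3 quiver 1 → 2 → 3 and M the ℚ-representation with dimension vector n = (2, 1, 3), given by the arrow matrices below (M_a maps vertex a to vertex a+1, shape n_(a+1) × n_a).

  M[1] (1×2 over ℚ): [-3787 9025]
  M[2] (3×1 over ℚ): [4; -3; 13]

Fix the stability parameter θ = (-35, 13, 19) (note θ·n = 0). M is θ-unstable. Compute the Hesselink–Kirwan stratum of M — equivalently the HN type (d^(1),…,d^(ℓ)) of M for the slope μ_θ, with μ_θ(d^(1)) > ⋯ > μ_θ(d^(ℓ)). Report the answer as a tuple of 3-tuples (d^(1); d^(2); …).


Barcode: M ≅ I[1,1], I[1,3], I[3,3]^2. HN layers by μ_θ (3 steps, strictly decreasing):
  μ^(1)=19; μ^(2)=13; μ^(3)=-35

((0, 0, 3); (0, 1, 0); (2, 0, 0))


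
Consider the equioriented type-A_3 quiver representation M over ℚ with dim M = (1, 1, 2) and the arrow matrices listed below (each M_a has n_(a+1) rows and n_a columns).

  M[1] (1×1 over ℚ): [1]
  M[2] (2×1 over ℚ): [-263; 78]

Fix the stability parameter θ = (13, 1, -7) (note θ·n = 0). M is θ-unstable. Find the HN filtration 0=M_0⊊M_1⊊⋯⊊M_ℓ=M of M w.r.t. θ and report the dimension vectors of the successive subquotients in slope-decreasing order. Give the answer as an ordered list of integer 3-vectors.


Via rank(M_{q-1}∘⋯∘M_p): M ≅ I[1,3], I[3,3].
μ_θ-semistable layers: μ^(1)=7/3; μ^(2)=-7

((1, 1, 1); (0, 0, 1))


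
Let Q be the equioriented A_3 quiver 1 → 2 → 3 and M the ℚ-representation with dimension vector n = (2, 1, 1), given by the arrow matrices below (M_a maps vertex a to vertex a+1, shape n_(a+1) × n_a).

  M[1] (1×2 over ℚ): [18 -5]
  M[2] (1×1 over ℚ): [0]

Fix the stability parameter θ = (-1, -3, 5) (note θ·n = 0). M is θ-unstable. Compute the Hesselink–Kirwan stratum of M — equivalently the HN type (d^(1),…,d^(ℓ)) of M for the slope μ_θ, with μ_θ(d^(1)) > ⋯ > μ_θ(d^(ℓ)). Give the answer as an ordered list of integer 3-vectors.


Barcode: M ≅ I[1,1], I[1,2], I[3,3]. HN layers by μ_θ (3 steps, strictly decreasing):
  μ^(1)=5; μ^(2)=-1; μ^(3)=-2

((0, 0, 1); (1, 0, 0); (1, 1, 0))


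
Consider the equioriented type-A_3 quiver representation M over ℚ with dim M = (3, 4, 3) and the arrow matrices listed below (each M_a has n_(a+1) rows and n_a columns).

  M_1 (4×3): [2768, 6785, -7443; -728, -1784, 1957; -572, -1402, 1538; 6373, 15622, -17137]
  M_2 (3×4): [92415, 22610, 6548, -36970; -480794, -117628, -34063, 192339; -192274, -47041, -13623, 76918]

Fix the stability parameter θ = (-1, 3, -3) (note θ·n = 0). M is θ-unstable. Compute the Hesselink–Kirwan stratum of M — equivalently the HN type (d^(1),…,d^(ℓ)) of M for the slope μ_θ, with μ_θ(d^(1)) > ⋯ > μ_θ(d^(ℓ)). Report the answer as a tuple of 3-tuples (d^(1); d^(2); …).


Barcode: M ≅ I[1,3]^3, I[2,2]. HN layers by μ_θ (3 steps, strictly decreasing):
  μ^(1)=3; μ^(2)=0; μ^(3)=-1

((0, 1, 0); (0, 3, 3); (3, 0, 0))


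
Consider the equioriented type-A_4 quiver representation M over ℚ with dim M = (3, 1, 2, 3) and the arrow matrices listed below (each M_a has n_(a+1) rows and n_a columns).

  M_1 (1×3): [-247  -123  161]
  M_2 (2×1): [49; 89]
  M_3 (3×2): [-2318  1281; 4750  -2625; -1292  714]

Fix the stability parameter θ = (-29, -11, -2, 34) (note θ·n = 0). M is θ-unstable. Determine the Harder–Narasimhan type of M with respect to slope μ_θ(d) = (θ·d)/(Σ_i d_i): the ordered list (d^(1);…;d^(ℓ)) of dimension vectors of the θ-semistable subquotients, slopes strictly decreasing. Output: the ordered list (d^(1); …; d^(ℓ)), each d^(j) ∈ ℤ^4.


Interval decomposition of M: I[1,1]^2, I[1,4], I[3,3], I[4,4]^2.
HN type (ℓ=4): μ^(1)=34; μ^(2)=-2; μ^(3)=-11; μ^(4)=-29

((0, 0, 0, 3); (0, 0, 2, 0); (0, 1, 0, 0); (3, 0, 0, 0))


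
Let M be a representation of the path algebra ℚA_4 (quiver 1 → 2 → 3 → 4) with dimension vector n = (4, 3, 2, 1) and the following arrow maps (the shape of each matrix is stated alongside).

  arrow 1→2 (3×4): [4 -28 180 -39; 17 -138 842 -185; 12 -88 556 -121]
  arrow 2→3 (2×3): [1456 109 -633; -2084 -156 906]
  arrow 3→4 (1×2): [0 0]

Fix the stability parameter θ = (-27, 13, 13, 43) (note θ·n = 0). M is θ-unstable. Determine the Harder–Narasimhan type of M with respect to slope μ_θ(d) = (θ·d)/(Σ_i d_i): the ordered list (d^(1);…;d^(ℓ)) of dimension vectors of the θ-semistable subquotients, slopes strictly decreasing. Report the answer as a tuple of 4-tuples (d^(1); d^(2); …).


Interval decomposition of M: I[1,1], I[1,2], I[1,3]^2, I[4,4].
HN type (ℓ=3): μ^(1)=43; μ^(2)=13; μ^(3)=-27

((0, 0, 0, 1); (0, 3, 2, 0); (4, 0, 0, 0))


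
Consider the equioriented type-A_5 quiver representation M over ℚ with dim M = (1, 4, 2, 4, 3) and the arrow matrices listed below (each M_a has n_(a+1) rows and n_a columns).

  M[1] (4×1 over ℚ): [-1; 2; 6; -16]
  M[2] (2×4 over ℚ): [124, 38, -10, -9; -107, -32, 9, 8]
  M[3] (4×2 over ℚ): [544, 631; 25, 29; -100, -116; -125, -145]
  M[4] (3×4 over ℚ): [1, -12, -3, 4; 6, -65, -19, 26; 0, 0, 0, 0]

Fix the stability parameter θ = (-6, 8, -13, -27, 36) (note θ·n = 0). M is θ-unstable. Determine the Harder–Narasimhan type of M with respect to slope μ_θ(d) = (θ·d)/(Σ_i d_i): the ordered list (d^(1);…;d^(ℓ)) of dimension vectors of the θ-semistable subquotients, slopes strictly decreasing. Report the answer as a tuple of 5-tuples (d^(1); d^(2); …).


Barcode: M ≅ I[1,5], I[2,2]^2, I[2,5], I[4,4]^2, I[5,5]. HN layers by μ_θ (5 steps, strictly decreasing):
  μ^(1)=36; μ^(2)=8; μ^(3)=-19/2; μ^(4)=-32/3; μ^(5)=-27

((0, 0, 0, 0, 3); (0, 2, 0, 0, 0); (1, 1, 1, 1, 0); (0, 1, 1, 1, 0); (0, 0, 0, 2, 0))


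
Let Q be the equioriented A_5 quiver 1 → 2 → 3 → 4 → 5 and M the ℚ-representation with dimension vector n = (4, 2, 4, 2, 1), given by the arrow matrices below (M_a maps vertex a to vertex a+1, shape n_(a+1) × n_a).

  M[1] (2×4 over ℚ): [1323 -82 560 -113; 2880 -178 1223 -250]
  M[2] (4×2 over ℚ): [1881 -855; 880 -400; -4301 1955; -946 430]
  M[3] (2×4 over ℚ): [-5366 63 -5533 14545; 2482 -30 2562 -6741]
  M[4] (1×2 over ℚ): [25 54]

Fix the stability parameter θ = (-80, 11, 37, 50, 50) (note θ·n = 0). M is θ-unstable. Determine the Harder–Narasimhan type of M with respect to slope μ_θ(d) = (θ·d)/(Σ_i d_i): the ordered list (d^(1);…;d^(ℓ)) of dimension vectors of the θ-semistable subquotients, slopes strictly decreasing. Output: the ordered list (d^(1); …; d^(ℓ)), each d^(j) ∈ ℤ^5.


Interval decomposition of M: I[1,1]^2, I[1,2], I[1,5], I[3,3]^2, I[3,4].
HN type (ℓ=4): μ^(1)=50; μ^(2)=37; μ^(3)=11; μ^(4)=-80

((0, 0, 0, 2, 1); (0, 0, 4, 0, 0); (0, 2, 0, 0, 0); (4, 0, 0, 0, 0))


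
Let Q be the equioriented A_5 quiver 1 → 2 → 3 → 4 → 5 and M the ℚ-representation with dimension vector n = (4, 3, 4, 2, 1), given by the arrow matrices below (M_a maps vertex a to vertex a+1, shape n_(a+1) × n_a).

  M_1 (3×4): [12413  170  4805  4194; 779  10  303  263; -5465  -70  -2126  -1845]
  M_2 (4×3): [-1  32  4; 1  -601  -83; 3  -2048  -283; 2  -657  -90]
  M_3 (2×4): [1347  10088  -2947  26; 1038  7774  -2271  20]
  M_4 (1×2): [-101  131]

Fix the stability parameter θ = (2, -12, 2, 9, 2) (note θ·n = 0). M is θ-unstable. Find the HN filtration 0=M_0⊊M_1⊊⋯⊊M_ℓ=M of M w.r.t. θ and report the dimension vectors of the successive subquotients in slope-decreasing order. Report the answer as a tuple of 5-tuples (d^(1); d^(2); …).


Barcode: M ≅ I[1,1], I[1,3], I[1,4], I[1,5], I[3,3]. HN layers by μ_θ (4 steps, strictly decreasing):
  μ^(1)=9; μ^(2)=11/2; μ^(3)=2; μ^(4)=-5

((0, 0, 0, 1, 0); (0, 0, 0, 1, 1); (1, 0, 4, 0, 0); (3, 3, 0, 0, 0))


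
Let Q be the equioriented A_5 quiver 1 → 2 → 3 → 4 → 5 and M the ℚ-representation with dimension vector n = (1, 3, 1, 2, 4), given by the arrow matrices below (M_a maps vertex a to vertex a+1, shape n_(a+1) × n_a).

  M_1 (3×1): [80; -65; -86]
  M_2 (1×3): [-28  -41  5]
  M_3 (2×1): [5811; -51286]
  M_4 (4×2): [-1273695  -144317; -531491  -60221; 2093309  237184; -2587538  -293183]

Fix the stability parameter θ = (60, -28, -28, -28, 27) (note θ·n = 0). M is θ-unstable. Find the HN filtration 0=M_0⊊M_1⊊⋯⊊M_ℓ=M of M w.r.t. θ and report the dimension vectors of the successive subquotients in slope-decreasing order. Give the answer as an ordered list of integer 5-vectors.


Barcode: M ≅ I[1,5], I[2,2]^2, I[4,5], I[5,5]^2. HN layers by μ_θ (3 steps, strictly decreasing):
  μ^(1)=27; μ^(2)=-6; μ^(3)=-28

((0, 0, 0, 0, 4); (1, 1, 1, 1, 0); (0, 2, 0, 1, 0))


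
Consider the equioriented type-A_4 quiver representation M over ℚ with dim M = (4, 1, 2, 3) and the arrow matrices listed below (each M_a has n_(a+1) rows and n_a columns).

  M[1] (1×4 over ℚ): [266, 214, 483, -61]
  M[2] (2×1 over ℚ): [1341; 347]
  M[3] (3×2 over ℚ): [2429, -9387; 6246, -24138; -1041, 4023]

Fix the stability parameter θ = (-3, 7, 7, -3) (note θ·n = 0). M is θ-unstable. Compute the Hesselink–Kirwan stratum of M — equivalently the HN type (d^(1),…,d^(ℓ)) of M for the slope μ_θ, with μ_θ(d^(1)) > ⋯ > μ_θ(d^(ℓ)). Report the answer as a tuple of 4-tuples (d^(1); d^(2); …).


Interval decomposition of M: I[1,1]^3, I[1,3], I[3,4], I[4,4]^2.
HN type (ℓ=3): μ^(1)=7; μ^(2)=2; μ^(3)=-3

((0, 1, 1, 0); (0, 0, 1, 1); (4, 0, 0, 2))


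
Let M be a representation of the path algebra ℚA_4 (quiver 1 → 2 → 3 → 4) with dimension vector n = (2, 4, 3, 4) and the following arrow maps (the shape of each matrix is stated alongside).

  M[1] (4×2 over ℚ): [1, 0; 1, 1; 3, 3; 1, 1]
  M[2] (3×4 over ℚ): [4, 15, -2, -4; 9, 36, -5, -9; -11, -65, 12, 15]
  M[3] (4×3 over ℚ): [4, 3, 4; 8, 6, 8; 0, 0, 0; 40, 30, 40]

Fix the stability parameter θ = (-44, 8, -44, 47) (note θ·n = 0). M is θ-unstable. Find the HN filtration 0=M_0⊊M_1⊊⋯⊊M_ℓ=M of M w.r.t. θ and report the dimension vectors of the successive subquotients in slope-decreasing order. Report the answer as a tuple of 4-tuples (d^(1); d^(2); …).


Via rank(M_{q-1}∘⋯∘M_p): M ≅ I[1,3], I[1,4], I[2,2], I[2,3], I[4,4]^3.
μ_θ-semistable layers: μ^(1)=47; μ^(2)=8; μ^(3)=-18; μ^(4)=-44

((0, 0, 0, 4); (0, 1, 0, 0); (0, 3, 3, 0); (2, 0, 0, 0))


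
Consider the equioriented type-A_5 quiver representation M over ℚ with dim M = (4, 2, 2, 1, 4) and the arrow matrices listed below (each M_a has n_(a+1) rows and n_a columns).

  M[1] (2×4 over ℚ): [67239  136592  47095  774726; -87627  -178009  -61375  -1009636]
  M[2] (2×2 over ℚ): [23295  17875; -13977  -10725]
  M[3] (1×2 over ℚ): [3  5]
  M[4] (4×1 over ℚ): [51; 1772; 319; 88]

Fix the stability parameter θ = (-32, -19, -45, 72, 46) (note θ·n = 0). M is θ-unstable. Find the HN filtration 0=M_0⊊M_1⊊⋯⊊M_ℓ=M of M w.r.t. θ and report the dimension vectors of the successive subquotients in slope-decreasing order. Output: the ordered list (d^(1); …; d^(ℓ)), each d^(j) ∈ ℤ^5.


Via rank(M_{q-1}∘⋯∘M_p): M ≅ I[1,1]^2, I[1,2], I[1,3], I[3,5], I[5,5]^3.
μ_θ-semistable layers: μ^(1)=59; μ^(2)=46; μ^(3)=-19; μ^(4)=-32; μ^(5)=-45

((0, 0, 0, 1, 1); (0, 0, 0, 0, 3); (0, 1, 0, 0, 0); (4, 1, 1, 0, 0); (0, 0, 1, 0, 0))


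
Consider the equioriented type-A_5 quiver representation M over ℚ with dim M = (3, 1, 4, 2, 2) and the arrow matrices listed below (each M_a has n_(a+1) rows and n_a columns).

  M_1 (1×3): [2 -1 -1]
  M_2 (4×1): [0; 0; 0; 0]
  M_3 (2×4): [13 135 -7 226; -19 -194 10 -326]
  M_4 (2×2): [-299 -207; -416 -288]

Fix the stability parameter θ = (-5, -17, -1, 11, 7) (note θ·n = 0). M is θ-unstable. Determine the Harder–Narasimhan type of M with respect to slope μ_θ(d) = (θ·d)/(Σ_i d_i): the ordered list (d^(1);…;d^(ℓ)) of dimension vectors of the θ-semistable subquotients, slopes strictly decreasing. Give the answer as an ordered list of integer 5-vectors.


Interval decomposition of M: I[1,1]^2, I[1,2], I[3,3]^2, I[3,4], I[3,5], I[5,5].
HN type (ℓ=6): μ^(1)=11; μ^(2)=9; μ^(3)=7; μ^(4)=-1; μ^(5)=-5; μ^(6)=-11

((0, 0, 0, 1, 0); (0, 0, 0, 1, 1); (0, 0, 0, 0, 1); (0, 0, 4, 0, 0); (2, 0, 0, 0, 0); (1, 1, 0, 0, 0))


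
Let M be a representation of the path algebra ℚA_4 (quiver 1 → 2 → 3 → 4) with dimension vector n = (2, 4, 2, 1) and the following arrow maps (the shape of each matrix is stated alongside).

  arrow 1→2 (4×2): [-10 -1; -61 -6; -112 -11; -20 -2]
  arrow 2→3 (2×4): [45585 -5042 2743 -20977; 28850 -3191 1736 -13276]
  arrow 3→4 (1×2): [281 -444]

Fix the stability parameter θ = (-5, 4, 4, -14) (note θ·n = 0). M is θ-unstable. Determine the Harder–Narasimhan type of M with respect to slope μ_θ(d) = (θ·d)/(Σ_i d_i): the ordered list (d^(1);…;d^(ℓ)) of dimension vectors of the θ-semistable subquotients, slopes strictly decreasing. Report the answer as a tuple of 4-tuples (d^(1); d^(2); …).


Via rank(M_{q-1}∘⋯∘M_p): M ≅ I[1,2], I[1,3], I[2,2], I[2,4].
μ_θ-semistable layers: μ^(1)=4; μ^(2)=-2; μ^(3)=-5

((0, 3, 1, 0); (0, 1, 1, 1); (2, 0, 0, 0))


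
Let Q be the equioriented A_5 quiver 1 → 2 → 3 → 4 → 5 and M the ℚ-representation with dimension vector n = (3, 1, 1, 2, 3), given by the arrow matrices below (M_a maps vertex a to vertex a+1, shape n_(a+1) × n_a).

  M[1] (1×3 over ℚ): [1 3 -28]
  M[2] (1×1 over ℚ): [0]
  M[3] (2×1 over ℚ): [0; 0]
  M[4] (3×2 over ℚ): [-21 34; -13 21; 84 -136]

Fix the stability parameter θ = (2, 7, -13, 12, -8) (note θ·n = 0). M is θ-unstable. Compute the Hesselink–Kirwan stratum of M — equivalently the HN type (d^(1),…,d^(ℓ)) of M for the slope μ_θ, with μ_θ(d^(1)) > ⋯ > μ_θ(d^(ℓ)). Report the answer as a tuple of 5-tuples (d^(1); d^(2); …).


Via rank(M_{q-1}∘⋯∘M_p): M ≅ I[1,1]^2, I[1,2], I[3,3], I[4,5]^2, I[5,5].
μ_θ-semistable layers: μ^(1)=7; μ^(2)=2; μ^(3)=-8; μ^(4)=-13

((0, 1, 0, 0, 0); (3, 0, 0, 2, 2); (0, 0, 0, 0, 1); (0, 0, 1, 0, 0))


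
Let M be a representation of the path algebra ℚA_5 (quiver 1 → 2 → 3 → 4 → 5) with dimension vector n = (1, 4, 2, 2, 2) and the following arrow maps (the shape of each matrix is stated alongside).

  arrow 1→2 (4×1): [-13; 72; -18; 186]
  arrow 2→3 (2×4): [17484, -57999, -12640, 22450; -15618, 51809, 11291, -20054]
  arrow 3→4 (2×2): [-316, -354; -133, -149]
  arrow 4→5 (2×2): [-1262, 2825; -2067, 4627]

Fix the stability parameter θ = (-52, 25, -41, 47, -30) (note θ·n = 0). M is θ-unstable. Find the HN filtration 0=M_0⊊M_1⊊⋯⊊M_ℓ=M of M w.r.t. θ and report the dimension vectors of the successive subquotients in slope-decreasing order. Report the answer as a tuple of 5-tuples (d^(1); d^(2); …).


Barcode: M ≅ I[1,2], I[2,2], I[2,5]^2. HN layers by μ_θ (4 steps, strictly decreasing):
  μ^(1)=25; μ^(2)=17/2; μ^(3)=-8; μ^(4)=-52

((0, 2, 0, 0, 0); (0, 0, 0, 2, 2); (0, 2, 2, 0, 0); (1, 0, 0, 0, 0))


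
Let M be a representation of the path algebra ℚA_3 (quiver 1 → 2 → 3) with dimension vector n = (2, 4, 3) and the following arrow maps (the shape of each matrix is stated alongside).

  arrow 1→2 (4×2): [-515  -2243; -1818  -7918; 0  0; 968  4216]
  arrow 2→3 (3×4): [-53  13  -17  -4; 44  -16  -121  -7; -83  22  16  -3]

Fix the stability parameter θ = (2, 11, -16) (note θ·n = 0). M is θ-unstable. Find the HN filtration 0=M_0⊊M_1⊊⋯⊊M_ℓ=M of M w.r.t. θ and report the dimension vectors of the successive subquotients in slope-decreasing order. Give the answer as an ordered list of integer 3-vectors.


Via rank(M_{q-1}∘⋯∘M_p): M ≅ I[1,3]^2, I[2,2], I[2,3].
μ_θ-semistable layers: μ^(1)=11; μ^(2)=-1; μ^(3)=-5/2

((0, 1, 0); (2, 2, 2); (0, 1, 1))


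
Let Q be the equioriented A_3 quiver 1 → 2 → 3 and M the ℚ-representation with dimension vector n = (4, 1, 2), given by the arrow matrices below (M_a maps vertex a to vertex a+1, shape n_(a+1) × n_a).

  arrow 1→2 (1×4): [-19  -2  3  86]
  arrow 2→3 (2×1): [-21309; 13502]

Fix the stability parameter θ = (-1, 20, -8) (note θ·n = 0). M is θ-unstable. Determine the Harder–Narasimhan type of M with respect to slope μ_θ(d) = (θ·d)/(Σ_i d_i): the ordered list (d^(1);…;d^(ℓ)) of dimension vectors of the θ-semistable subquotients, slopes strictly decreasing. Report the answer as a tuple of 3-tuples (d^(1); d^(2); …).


Interval decomposition of M: I[1,1]^3, I[1,3], I[3,3].
HN type (ℓ=3): μ^(1)=6; μ^(2)=-1; μ^(3)=-8

((0, 1, 1); (4, 0, 0); (0, 0, 1))


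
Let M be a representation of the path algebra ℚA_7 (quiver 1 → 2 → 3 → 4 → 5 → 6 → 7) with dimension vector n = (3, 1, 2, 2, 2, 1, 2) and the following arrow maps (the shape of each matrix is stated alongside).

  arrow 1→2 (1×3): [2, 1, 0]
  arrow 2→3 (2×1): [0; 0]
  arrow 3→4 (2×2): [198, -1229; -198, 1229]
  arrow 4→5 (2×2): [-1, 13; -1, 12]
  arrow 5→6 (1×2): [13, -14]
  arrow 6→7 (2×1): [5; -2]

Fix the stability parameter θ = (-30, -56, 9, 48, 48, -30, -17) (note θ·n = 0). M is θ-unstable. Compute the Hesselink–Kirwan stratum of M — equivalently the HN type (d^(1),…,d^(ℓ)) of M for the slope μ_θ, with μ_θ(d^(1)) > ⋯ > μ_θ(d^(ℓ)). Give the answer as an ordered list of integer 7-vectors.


Barcode: M ≅ I[1,1]^2, I[1,2], I[3,3], I[3,5], I[4,7], I[7,7]. HN layers by μ_θ (6 steps, strictly decreasing):
  μ^(1)=48; μ^(2)=49/4; μ^(3)=9; μ^(4)=-17; μ^(5)=-30; μ^(6)=-43

((0, 0, 0, 1, 1, 0, 0); (0, 0, 0, 1, 1, 1, 1); (0, 0, 2, 0, 0, 0, 0); (0, 0, 0, 0, 0, 0, 1); (2, 0, 0, 0, 0, 0, 0); (1, 1, 0, 0, 0, 0, 0))


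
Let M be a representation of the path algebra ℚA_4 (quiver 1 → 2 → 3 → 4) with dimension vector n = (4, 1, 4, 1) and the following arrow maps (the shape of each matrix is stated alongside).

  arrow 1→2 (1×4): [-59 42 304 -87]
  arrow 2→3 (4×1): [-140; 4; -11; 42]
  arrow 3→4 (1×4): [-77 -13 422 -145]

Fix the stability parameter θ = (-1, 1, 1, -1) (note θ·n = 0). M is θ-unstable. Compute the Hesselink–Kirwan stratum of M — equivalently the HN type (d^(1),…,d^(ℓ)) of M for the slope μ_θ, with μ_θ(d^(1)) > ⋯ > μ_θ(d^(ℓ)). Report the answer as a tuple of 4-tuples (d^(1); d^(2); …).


Via rank(M_{q-1}∘⋯∘M_p): M ≅ I[1,1]^3, I[1,4], I[3,3]^3.
μ_θ-semistable layers: μ^(1)=1; μ^(2)=1/3; μ^(3)=-1

((0, 0, 3, 0); (0, 1, 1, 1); (4, 0, 0, 0))


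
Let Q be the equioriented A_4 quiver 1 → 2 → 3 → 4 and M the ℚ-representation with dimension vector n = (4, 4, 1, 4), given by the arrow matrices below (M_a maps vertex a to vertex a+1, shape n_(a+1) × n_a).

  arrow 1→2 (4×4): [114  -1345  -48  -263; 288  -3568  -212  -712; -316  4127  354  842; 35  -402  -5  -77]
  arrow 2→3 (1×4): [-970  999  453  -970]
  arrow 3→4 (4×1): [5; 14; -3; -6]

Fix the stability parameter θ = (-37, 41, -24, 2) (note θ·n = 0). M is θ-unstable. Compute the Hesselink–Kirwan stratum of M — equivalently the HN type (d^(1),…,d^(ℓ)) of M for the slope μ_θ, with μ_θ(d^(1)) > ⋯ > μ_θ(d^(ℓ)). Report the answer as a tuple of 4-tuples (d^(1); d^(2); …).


Interval decomposition of M: I[1,2]^3, I[1,4], I[4,4]^3.
HN type (ℓ=4): μ^(1)=41; μ^(2)=19/3; μ^(3)=2; μ^(4)=-37

((0, 3, 0, 0); (0, 1, 1, 1); (0, 0, 0, 3); (4, 0, 0, 0))


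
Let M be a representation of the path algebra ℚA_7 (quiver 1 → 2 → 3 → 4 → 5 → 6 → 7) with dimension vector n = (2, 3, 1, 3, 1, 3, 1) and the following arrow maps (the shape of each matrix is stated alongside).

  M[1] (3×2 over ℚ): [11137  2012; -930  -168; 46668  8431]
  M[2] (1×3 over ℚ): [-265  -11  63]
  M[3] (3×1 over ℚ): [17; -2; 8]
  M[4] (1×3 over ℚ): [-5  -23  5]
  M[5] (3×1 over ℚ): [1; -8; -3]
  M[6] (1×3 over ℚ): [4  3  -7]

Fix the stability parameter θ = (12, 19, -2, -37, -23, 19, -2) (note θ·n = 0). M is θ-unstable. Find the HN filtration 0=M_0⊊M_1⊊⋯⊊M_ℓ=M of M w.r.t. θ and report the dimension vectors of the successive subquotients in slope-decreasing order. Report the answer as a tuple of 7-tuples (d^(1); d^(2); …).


Barcode: M ≅ I[1,2], I[1,7], I[2,2], I[4,4]^2, I[6,6]^2. HN layers by μ_θ (5 steps, strictly decreasing):
  μ^(1)=19; μ^(2)=12; μ^(3)=17/2; μ^(4)=-31/5; μ^(5)=-37

((0, 2, 0, 0, 0, 2, 0); (1, 0, 0, 0, 0, 0, 0); (0, 0, 0, 0, 0, 1, 1); (1, 1, 1, 1, 1, 0, 0); (0, 0, 0, 2, 0, 0, 0))


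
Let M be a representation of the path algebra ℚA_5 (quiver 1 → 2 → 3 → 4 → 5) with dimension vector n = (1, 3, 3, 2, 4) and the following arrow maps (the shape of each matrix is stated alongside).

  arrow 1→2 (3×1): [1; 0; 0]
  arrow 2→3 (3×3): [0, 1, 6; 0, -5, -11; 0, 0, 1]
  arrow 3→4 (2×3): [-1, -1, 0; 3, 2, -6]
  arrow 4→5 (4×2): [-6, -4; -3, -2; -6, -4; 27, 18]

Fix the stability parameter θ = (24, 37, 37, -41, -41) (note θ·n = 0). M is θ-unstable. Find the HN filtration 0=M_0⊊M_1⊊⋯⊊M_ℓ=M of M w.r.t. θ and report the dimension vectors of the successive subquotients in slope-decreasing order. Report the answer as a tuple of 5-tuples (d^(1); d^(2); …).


Via rank(M_{q-1}∘⋯∘M_p): M ≅ I[1,2], I[2,4], I[2,5], I[3,3], I[5,5]^3.
μ_θ-semistable layers: μ^(1)=37; μ^(2)=24; μ^(3)=11; μ^(4)=-2; μ^(5)=-41

((0, 1, 1, 0, 0); (1, 0, 0, 0, 0); (0, 1, 1, 1, 0); (0, 1, 1, 1, 1); (0, 0, 0, 0, 3))


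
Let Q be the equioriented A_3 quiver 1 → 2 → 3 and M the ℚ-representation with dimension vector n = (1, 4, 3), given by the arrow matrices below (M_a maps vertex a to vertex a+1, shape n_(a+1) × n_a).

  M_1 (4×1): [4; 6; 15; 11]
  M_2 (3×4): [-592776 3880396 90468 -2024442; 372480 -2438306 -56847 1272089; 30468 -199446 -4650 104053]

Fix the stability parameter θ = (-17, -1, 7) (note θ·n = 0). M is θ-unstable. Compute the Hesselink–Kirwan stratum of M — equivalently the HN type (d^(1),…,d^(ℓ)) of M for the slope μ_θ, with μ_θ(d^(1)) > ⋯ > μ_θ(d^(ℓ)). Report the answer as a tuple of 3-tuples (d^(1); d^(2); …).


Interval decomposition of M: I[1,3], I[2,2]^2, I[2,3], I[3,3].
HN type (ℓ=3): μ^(1)=7; μ^(2)=-1; μ^(3)=-17

((0, 0, 3); (0, 4, 0); (1, 0, 0))


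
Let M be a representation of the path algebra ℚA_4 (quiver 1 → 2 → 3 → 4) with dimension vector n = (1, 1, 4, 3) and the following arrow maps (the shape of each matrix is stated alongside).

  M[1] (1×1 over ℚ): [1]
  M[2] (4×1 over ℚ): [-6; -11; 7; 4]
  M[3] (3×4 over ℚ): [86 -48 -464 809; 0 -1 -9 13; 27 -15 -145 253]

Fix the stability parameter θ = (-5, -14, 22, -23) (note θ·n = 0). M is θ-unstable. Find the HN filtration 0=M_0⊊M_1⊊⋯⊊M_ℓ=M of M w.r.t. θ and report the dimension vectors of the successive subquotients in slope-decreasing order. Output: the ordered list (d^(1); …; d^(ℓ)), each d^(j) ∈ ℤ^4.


Via rank(M_{q-1}∘⋯∘M_p): M ≅ I[1,3], I[3,4]^3.
μ_θ-semistable layers: μ^(1)=22; μ^(2)=-1/2; μ^(3)=-19/2

((0, 0, 1, 0); (0, 0, 3, 3); (1, 1, 0, 0))


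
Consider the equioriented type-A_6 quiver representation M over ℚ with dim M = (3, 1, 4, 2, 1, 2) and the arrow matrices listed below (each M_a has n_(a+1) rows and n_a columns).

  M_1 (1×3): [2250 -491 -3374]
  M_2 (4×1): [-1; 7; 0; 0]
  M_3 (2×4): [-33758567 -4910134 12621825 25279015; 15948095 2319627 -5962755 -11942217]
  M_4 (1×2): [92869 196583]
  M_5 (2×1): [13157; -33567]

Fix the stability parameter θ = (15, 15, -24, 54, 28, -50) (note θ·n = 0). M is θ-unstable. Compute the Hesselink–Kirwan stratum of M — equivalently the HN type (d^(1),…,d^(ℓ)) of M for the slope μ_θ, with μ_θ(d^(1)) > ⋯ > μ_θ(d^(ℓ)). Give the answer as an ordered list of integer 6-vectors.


Via rank(M_{q-1}∘⋯∘M_p): M ≅ I[1,1]^2, I[1,6], I[3,3]^2, I[3,4], I[6,6].
μ_θ-semistable layers: μ^(1)=54; μ^(2)=15; μ^(3)=32/3; μ^(4)=2; μ^(5)=-24; μ^(6)=-50

((0, 0, 0, 1, 0, 0); (2, 0, 0, 0, 0, 0); (0, 0, 0, 1, 1, 1); (1, 1, 1, 0, 0, 0); (0, 0, 3, 0, 0, 0); (0, 0, 0, 0, 0, 1))


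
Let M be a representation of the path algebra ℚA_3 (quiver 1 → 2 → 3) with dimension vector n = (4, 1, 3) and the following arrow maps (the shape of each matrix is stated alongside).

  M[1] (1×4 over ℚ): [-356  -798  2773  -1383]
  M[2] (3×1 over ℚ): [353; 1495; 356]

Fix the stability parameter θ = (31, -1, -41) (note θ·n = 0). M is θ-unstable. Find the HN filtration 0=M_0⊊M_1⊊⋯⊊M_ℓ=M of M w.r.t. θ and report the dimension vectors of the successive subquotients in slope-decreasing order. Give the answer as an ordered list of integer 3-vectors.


Interval decomposition of M: I[1,1]^3, I[1,3], I[3,3]^2.
HN type (ℓ=3): μ^(1)=31; μ^(2)=-11/3; μ^(3)=-41

((3, 0, 0); (1, 1, 1); (0, 0, 2))


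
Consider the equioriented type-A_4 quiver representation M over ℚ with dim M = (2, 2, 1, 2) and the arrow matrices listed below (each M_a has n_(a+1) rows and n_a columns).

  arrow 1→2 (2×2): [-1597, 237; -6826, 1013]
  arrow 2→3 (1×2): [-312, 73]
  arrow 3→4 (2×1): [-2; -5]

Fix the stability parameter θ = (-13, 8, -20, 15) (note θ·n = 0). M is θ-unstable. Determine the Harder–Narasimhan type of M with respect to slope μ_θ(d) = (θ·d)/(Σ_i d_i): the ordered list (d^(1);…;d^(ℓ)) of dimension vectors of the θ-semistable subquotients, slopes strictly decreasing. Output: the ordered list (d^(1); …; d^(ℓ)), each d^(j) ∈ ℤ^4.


Interval decomposition of M: I[1,2], I[1,4], I[4,4].
HN type (ℓ=4): μ^(1)=15; μ^(2)=8; μ^(3)=-6; μ^(4)=-13

((0, 0, 0, 2); (0, 1, 0, 0); (0, 1, 1, 0); (2, 0, 0, 0))


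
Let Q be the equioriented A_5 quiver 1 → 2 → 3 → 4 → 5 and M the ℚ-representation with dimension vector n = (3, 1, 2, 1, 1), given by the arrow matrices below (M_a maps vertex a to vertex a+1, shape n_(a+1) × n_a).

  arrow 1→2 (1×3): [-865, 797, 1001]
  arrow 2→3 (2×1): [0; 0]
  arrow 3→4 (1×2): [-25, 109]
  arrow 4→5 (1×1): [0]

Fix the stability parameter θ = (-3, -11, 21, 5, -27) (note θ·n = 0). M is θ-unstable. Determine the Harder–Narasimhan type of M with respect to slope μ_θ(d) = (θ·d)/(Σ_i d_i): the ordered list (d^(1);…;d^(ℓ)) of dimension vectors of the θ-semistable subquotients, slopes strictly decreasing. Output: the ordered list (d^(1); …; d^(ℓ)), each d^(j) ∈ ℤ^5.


Interval decomposition of M: I[1,1]^2, I[1,2], I[3,3], I[3,4], I[5,5].
HN type (ℓ=5): μ^(1)=21; μ^(2)=13; μ^(3)=-3; μ^(4)=-7; μ^(5)=-27

((0, 0, 1, 0, 0); (0, 0, 1, 1, 0); (2, 0, 0, 0, 0); (1, 1, 0, 0, 0); (0, 0, 0, 0, 1))


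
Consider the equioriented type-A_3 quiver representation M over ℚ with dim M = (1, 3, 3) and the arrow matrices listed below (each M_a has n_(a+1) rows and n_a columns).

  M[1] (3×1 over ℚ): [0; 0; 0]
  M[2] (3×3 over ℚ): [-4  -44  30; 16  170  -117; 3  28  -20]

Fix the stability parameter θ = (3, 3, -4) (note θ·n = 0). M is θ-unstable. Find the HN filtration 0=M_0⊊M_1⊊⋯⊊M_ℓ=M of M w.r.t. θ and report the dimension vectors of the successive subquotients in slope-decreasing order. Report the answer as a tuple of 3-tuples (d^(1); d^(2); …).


Barcode: M ≅ I[1,1], I[2,2], I[2,3]^2, I[3,3]. HN layers by μ_θ (3 steps, strictly decreasing):
  μ^(1)=3; μ^(2)=-1/2; μ^(3)=-4

((1, 1, 0); (0, 2, 2); (0, 0, 1))


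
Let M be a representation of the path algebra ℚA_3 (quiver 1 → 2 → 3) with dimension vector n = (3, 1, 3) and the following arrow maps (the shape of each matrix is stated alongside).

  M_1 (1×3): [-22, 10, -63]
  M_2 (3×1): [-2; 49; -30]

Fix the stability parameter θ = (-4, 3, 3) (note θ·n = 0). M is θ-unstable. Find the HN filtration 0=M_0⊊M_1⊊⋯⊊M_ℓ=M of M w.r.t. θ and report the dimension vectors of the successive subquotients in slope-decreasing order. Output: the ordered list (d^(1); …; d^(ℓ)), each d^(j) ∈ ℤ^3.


Interval decomposition of M: I[1,1]^2, I[1,3], I[3,3]^2.
HN type (ℓ=2): μ^(1)=3; μ^(2)=-4

((0, 1, 3); (3, 0, 0))


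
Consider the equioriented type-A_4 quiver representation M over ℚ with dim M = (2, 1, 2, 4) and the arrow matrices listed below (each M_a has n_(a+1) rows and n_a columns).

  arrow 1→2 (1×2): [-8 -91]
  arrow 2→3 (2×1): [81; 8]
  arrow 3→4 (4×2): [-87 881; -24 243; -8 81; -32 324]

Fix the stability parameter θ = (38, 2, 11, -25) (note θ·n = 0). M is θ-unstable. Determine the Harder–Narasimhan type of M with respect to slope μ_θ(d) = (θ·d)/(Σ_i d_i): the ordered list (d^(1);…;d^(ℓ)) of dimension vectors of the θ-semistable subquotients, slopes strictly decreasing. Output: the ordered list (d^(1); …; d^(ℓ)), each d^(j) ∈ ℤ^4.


Interval decomposition of M: I[1,1], I[1,4], I[3,4], I[4,4]^2.
HN type (ℓ=4): μ^(1)=38; μ^(2)=13/2; μ^(3)=-7; μ^(4)=-25

((1, 0, 0, 0); (1, 1, 1, 1); (0, 0, 1, 1); (0, 0, 0, 2))


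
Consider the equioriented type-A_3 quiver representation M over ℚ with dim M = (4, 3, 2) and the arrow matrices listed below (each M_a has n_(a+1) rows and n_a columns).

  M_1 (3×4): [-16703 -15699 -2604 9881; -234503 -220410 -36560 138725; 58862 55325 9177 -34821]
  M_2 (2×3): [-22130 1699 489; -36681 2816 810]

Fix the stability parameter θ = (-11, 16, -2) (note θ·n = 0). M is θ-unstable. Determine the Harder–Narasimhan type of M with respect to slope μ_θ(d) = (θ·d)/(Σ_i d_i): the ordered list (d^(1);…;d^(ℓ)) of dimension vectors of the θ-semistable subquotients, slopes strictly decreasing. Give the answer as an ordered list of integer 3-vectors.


Via rank(M_{q-1}∘⋯∘M_p): M ≅ I[1,1], I[1,2], I[1,3]^2.
μ_θ-semistable layers: μ^(1)=16; μ^(2)=7; μ^(3)=-11

((0, 1, 0); (0, 2, 2); (4, 0, 0))


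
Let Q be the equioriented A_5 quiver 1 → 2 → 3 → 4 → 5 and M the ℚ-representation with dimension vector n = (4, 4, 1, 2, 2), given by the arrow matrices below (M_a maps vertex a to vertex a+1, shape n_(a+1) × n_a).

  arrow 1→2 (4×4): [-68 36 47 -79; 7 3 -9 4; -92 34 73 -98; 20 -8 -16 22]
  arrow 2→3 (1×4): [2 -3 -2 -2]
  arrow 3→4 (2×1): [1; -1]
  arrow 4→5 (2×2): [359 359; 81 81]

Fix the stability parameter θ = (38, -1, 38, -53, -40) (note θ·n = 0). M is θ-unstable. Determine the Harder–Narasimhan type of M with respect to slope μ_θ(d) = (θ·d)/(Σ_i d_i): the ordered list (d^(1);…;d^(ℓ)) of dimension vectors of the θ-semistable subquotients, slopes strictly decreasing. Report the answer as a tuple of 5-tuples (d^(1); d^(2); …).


Barcode: M ≅ I[1,1], I[1,2]^2, I[1,4], I[2,2], I[4,5], I[5,5]. HN layers by μ_θ (6 steps, strictly decreasing):
  μ^(1)=38; μ^(2)=37/2; μ^(3)=11/2; μ^(4)=-1; μ^(5)=-40; μ^(6)=-53

((1, 0, 0, 0, 0); (2, 2, 0, 0, 0); (1, 1, 1, 1, 0); (0, 1, 0, 0, 0); (0, 0, 0, 0, 2); (0, 0, 0, 1, 0))


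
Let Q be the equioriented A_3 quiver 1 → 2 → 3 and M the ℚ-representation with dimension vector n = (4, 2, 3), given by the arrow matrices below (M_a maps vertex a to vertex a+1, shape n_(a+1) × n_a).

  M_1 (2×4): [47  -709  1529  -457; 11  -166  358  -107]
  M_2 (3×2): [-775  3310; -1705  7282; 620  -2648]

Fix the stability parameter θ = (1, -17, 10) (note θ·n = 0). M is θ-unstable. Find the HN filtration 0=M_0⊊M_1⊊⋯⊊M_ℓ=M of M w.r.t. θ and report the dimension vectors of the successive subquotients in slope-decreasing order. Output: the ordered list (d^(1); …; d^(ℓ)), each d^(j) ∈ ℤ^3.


Barcode: M ≅ I[1,1]^2, I[1,2], I[1,3], I[3,3]^2. HN layers by μ_θ (3 steps, strictly decreasing):
  μ^(1)=10; μ^(2)=1; μ^(3)=-8

((0, 0, 3); (2, 0, 0); (2, 2, 0))


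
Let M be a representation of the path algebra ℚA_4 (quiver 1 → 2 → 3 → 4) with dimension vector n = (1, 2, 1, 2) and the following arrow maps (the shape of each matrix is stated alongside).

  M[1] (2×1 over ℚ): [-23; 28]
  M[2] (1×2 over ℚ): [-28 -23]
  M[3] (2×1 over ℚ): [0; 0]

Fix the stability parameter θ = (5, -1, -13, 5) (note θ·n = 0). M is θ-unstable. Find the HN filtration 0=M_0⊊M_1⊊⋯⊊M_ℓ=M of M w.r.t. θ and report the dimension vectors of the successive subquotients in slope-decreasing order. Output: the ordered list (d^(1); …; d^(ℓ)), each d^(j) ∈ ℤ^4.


Interval decomposition of M: I[1,2], I[2,3], I[4,4]^2.
HN type (ℓ=3): μ^(1)=5; μ^(2)=2; μ^(3)=-7

((0, 0, 0, 2); (1, 1, 0, 0); (0, 1, 1, 0))


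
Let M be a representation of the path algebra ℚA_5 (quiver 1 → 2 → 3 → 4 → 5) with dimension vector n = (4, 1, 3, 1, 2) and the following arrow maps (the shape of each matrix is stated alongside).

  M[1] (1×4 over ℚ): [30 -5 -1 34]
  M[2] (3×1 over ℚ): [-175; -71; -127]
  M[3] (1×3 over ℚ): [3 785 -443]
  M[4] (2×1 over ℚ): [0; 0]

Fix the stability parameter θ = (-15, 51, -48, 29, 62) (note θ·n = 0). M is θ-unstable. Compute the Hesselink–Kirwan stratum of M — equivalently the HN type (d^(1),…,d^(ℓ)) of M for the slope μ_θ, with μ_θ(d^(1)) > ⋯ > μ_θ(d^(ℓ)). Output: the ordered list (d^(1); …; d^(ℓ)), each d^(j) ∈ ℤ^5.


Interval decomposition of M: I[1,1]^3, I[1,4], I[3,3]^2, I[5,5]^2.
HN type (ℓ=5): μ^(1)=62; μ^(2)=29; μ^(3)=3/2; μ^(4)=-15; μ^(5)=-48

((0, 0, 0, 0, 2); (0, 0, 0, 1, 0); (0, 1, 1, 0, 0); (4, 0, 0, 0, 0); (0, 0, 2, 0, 0))


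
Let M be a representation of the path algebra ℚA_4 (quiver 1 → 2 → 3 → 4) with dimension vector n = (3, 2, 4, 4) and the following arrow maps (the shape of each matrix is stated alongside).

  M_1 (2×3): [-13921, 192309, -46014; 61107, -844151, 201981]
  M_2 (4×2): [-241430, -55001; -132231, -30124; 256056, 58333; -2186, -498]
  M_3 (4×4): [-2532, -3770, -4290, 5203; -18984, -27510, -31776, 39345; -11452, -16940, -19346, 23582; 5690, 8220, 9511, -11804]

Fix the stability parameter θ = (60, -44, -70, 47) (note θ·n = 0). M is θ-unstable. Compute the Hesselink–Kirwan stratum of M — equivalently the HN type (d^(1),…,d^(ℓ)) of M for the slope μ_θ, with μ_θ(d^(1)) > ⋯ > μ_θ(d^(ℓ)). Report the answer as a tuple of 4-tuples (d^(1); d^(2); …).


Barcode: M ≅ I[1,1], I[1,3], I[1,4], I[3,3], I[3,4], I[4,4]^2. HN layers by μ_θ (4 steps, strictly decreasing):
  μ^(1)=60; μ^(2)=47; μ^(3)=-18; μ^(4)=-70

((1, 0, 0, 0); (0, 0, 0, 4); (2, 2, 2, 0); (0, 0, 2, 0))


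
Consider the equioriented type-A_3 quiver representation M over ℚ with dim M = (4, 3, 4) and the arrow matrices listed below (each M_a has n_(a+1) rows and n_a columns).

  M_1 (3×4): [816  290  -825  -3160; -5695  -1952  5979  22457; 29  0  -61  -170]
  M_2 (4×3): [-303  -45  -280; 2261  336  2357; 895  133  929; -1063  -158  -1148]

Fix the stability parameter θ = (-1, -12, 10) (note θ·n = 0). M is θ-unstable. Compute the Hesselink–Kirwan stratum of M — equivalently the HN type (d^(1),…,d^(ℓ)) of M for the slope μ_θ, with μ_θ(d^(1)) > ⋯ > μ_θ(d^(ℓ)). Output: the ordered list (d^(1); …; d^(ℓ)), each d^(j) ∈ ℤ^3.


Via rank(M_{q-1}∘⋯∘M_p): M ≅ I[1,1], I[1,3]^3, I[3,3].
μ_θ-semistable layers: μ^(1)=10; μ^(2)=-1; μ^(3)=-13/2

((0, 0, 4); (1, 0, 0); (3, 3, 0))


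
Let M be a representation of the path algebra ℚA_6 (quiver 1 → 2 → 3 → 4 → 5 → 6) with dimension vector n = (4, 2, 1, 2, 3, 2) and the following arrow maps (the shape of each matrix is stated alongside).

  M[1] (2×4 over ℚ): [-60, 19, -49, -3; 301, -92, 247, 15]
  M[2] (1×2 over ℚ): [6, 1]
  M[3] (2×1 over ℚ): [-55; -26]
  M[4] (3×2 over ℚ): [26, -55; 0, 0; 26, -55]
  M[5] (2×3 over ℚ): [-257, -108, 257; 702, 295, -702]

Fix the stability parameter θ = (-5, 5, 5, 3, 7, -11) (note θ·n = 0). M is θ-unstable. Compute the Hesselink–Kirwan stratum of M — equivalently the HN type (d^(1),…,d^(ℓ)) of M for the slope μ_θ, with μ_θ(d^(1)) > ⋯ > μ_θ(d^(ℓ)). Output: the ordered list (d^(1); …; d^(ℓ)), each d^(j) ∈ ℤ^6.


Via rank(M_{q-1}∘⋯∘M_p): M ≅ I[1,1]^2, I[1,2], I[1,4], I[4,5], I[5,6]^2.
μ_θ-semistable layers: μ^(1)=7; μ^(2)=5; μ^(3)=13/3; μ^(4)=3; μ^(5)=-2; μ^(6)=-5

((0, 0, 0, 0, 1, 0); (0, 1, 0, 0, 0, 0); (0, 1, 1, 1, 0, 0); (0, 0, 0, 1, 0, 0); (0, 0, 0, 0, 2, 2); (4, 0, 0, 0, 0, 0))


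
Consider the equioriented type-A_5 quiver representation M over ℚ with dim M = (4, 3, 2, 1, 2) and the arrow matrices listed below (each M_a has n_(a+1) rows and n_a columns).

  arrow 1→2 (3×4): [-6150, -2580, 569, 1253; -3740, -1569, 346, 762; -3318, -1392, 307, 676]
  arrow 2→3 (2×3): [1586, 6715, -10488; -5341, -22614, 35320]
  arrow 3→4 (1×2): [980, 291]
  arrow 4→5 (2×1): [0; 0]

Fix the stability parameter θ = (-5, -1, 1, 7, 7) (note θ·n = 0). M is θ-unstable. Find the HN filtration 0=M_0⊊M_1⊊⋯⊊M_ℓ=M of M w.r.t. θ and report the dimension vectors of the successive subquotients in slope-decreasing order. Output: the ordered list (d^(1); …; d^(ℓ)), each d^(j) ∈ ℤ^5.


Interval decomposition of M: I[1,1], I[1,2], I[1,3], I[1,4], I[5,5]^2.
HN type (ℓ=4): μ^(1)=7; μ^(2)=1; μ^(3)=-1; μ^(4)=-5

((0, 0, 0, 1, 2); (0, 0, 2, 0, 0); (0, 3, 0, 0, 0); (4, 0, 0, 0, 0))


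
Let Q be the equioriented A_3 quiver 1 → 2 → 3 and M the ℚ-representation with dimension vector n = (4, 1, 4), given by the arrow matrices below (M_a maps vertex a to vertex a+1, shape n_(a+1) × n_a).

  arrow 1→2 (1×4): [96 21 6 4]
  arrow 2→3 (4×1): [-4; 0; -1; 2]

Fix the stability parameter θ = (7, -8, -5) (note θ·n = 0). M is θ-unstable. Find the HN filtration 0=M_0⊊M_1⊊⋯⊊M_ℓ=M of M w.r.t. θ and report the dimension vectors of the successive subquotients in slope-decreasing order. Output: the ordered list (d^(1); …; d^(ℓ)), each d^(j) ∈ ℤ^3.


Barcode: M ≅ I[1,1]^3, I[1,3], I[3,3]^3. HN layers by μ_θ (3 steps, strictly decreasing):
  μ^(1)=7; μ^(2)=-2; μ^(3)=-5

((3, 0, 0); (1, 1, 1); (0, 0, 3))


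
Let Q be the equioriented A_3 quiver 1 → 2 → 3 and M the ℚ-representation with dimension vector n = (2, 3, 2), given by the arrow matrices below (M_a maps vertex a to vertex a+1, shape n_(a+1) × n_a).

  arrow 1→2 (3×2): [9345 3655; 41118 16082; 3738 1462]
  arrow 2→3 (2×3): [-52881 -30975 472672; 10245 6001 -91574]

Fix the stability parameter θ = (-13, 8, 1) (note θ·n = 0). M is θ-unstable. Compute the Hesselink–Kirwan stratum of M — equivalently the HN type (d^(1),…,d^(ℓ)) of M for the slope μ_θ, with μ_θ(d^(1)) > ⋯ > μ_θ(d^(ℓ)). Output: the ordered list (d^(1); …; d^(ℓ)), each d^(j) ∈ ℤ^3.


Via rank(M_{q-1}∘⋯∘M_p): M ≅ I[1,1], I[1,3], I[2,2], I[2,3].
μ_θ-semistable layers: μ^(1)=8; μ^(2)=9/2; μ^(3)=-13

((0, 1, 0); (0, 2, 2); (2, 0, 0))
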